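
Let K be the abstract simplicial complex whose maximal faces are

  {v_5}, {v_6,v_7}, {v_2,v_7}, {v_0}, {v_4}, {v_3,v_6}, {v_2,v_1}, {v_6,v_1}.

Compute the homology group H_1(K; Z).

Order the vertices as v_0 < v_1 < v_2 < v_3 < v_4 < v_5 < v_6 < v_7. Listing each simplex with vertices in this order, K has dimension 1 with simplices:

  0-simplices (8): [v_0], [v_1], [v_2], [v_3], [v_4], [v_5], [v_6], [v_7]
  1-simplices (5): [v_1,v_2], [v_1,v_6], [v_2,v_7], [v_3,v_6], [v_6,v_7]

Hence C_0 ≅ Z^8, C_1 ≅ Z^5.

The boundary map ∂_1: C_1 → C_0 is given by ∂[p,q] = [q] − [p].
The resulting 8×5 matrix has rank 4, and its Smith normal form has invariant factors (1,1,1,1).

From H_k ≅ ker(∂_k) / im(∂_{k+1}) we obtain:

  H_1: rank ker ∂_1 − rank ∂_2 = (5 − 4) − 0 = 1, and there is no ∂_2, so H_1 ≅ Z.

H_1 = Z.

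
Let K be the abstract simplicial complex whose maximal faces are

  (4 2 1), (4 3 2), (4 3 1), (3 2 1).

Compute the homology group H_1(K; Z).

Take the total order 1 < 2 < 3 < 4 on the vertex set. Then K (dimension 2) consists of the simplices:

  0-simplices (4): [1], [2], [3], [4]
  1-simplices (6): [1,2], [1,3], [1,4], [2,3], [2,4], [3,4]
  2-simplices (4): [1,2,3], [1,2,4], [1,3,4], [2,3,4]

Hence C_0 ≅ Z^4, C_1 ≅ Z^6, C_2 ≅ Z^4.

The boundary map ∂_1: C_1 → C_0 sends each edge [p,q] (with p < q) to q − p. For instance
  ∂[1,4] = [4] − [1].
As a 4×6 matrix over Z this has rank 3, with invariant factors (1,1,1).

The boundary map ∂_2: C_2 → C_1 sends each 2-simplex [p,q,r] to [q,r] − [p,r] + [p,q]. For instance
  ∂[1,3,4] = [3,4] − [1,4] + [1,3],
  ∂[1,2,3] = [2,3] − [1,3] + [1,2].
The resulting 6×4 matrix has rank 3, and its Smith normal form has invariant factors (1,1,1).

From H_k ≅ ker(∂_k) / im(∂_{k+1}) we obtain:

  H_1: rank ker ∂_1 − rank ∂_2 = (6 − 3) − 3 = 0, and the invariant factors of ∂_2 are all 1, so H_1 = 0.

H_1 ≅ 0.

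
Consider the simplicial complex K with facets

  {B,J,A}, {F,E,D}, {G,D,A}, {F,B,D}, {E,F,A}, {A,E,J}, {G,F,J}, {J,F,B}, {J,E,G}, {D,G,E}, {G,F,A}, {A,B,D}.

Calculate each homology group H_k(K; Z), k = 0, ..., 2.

H_0 = Z,  H_1 = Z/2Z,  H_2 = 0.

Order the vertices as A < B < D < E < F < G < J. Listing each simplex with vertices in this order, K has dimension 2 with simplices:

  0-simplices (7): A, B, D, E, F, G, J
  1-simplices (18): AB, AD, AE, AF, AG, AJ, BD, BF, BJ, DE, DF, DG, EF, EG, EJ, FG, FJ, GJ
  2-simplices (12): ABD, ABJ, ADG, AEF, AEJ, AFG, BDF, BFJ, DEF, DEG, EGJ, FGJ

so the chain groups are C_0 ≅ Z^7, C_1 ≅ Z^18, C_2 ≅ Z^12.

Boundary ∂_1: C_1 → C_0 maps an edge to its endpoints' difference, ∂[p,q] = q − p.
This gives a 7×18 integer matrix of rank 6; reducing to Smith normal form yields diagonal entries (1,1,1,1,1,1).

∂_2: C_2 → C_1 acts by ∂[p,q,r] = [q,r] − [p,r] + [p,q]. For instance
  ∂AEF = EF − AF + AE,
  ∂FGJ = GJ − FJ + FG.
This gives a 18×12 integer matrix of rank 12; reducing to Smith normal form yields diagonal entries (1,1,1,1,1,1,1,1,1,1,1,2).

Reading off H_k = ker ∂_k / im ∂_{k+1}:

  H_0: rank C_0 − rank ∂_1 = 7 − 6 = 1, and the invariant factors of ∂_1 are all 1, so H_0 = Z.
  H_1: rank ker ∂_1 − rank ∂_2 = (18 − 6) − 12 = 0, and ∂_2 has invariant factor 2 > 1, so H_1 = Z/2Z.
  H_2: rank ker ∂_2 − rank ∂_3 = (12 − 12) − 0 = 0, and there is no ∂_3, so H_2 = 0.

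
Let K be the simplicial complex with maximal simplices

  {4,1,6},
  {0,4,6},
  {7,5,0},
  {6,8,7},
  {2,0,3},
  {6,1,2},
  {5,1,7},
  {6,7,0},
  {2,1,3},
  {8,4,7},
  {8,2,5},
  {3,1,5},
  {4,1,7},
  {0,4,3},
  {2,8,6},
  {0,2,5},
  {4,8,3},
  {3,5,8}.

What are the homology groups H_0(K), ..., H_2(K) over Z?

H_0 ≅ Z,  H_1 ≅ Z ⊕ Z/2Z,  H_2 = 0.

Fix the vertex order 0 < 1 < 2 < 3 < 4 < 5 < 6 < 7 < 8 and write every simplex with vertices in increasing order. Then dim K = 2 and the simplices of K are:

  0-simplices (9): [0], [1], [2], [3], [4], [5], [6], [7], [8]
  1-simplices (27): (27 of them)
  2-simplices (18): [0,2,3], [0,2,5], [0,3,4], [0,4,6], [0,5,7], [0,6,7], [1,2,3], [1,2,6], [1,3,5], [1,4,6], [1,4,7], [1,5,7], [2,5,8], [2,6,8], [3,4,8], [3,5,8], [4,7,8], [6,7,8]

so the chain groups are C_0 ≅ Z^9, C_1 ≅ Z^27, C_2 ≅ Z^18.

Boundary ∂_1: C_1 → C_0 maps an edge to its endpoints' difference, ∂[p,q] = q − p. For instance
  ∂[3,4] = [4] − [3].
The resulting 9×27 matrix has rank 8, and its Smith normal form has invariant factors (1,1,1,1,1,1,1,1).

The boundary map ∂_2: C_2 → C_1 acts by ∂[p,q,r] = [q,r] − [p,r] + [p,q]. For instance
  ∂[2,6,8] = [6,8] − [2,8] + [2,6],
  ∂[1,3,5] = [3,5] − [1,5] + [1,3].
The 27×18 boundary matrix has rank 18 and Smith normal form diag(1,1,1,1,1,1,1,1,1,1,1,1,1,1,1,1,1,2).

Now H_k = ker ∂_k / im ∂_{k+1}, so:

  H_0: rank C_0 − rank ∂_1 = 9 − 8 = 1, and the invariant factors of ∂_1 are all 1, so H_0 ≅ Z.
  H_1: rank ker ∂_1 − rank ∂_2 = (27 − 8) − 18 = 1, and ∂_2 has invariant factor 2 > 1, so H_1 ≅ Z ⊕ Z/2Z.
  H_2: rank ker ∂_2 − rank ∂_3 = (18 − 18) − 0 = 0, and there is no ∂_3, so H_2 ≅ 0.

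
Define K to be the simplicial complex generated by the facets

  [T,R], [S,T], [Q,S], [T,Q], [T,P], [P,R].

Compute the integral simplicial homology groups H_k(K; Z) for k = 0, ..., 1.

K has 5 vertices, 6 edges.
rank ∂_0 = 0, rank ∂_1 = 4 ⇒ b_0 = 5 − 0 − 4 = 1; all invariant factors of ∂_1 are 1 so no torsion. So H_0 = Z.
rank ∂_1 = 4, rank ∂_2 = 0 ⇒ b_1 = 6 − 4 − 0 = 2. So H_1 = Z^2.

H_0 ≅ Z,  H_1 ≅ Z^2.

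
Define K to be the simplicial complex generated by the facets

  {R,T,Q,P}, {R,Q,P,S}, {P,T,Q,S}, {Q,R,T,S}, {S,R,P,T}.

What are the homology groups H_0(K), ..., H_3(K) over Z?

H_0 ≅ Z,  H_1 = 0,  H_2 = 0,  H_3 ≅ Z.

K has 5 vertices, 10 edges, 10 triangles, 5 3-simplices.
rank ∂_0 = 0, rank ∂_1 = 4 ⇒ b_0 = 5 − 0 − 4 = 1; all invariant factors of ∂_1 are 1 so no torsion. So H_0 ≅ Z.
rank ∂_1 = 4, rank ∂_2 = 6 ⇒ b_1 = 10 − 4 − 6 = 0; all invariant factors of ∂_2 are 1 so no torsion. So H_1 ≅ 0.
rank ∂_2 = 6, rank ∂_3 = 4 ⇒ b_2 = 10 − 6 − 4 = 0; all invariant factors of ∂_3 are 1 so no torsion. So H_2 ≅ 0.
rank ∂_3 = 4, rank ∂_4 = 0 ⇒ b_3 = 5 − 4 − 0 = 1. So H_3 ≅ Z.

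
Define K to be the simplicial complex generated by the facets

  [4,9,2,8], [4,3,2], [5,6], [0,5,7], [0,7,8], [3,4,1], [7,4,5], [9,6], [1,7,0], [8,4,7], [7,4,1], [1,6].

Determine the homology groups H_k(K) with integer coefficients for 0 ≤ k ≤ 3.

H_0 = Z,  H_1 = Z^2,  H_2 = 0,  H_3 = 0.

Fix the vertex order 0 < 1 < 2 < 3 < 4 < 5 < 6 < 7 < 8 < 9 and write every simplex with vertices in increasing order. Then dim K = 3 and the simplices of K are:

  0-simplices (10): [0], [1], [2], [3], [4], [5], [6], [7], [8], [9]
  1-simplices (22): [0,1], [0,5], [0,7], [0,8], [1,3], [1,4], [1,6], [1,7], [2,3], [2,4], [2,8], [2,9], [3,4], [4,5], [4,7], [4,8], [4,9], [5,6], [5,7], [6,9], [7,8], [8,9]
  2-simplices (12): [0,1,7], [0,5,7], [0,7,8], [1,3,4], [1,4,7], [2,3,4], [2,4,8], [2,4,9], [2,8,9], [4,5,7], [4,7,8], [4,8,9]
  3-simplices (1): [2,4,8,9]

so the chain groups are C_0 ≅ Z^10, C_1 ≅ Z^22, C_2 ≅ Z^12, C_3 ≅ Z^1.

∂_1: C_1 → C_0 is given by ∂[p,q] = [q] − [p].
The 10×22 boundary matrix has rank 9 and Smith normal form diag(1,1,1,1,1,1,1,1,1).

The boundary map ∂_2: C_2 → C_1 sends each 2-simplex [p,q,r] to [q,r] − [p,r] + [p,q]. For instance
  ∂[2,3,4] = [3,4] − [2,4] + [2,3],
  ∂[2,4,8] = [4,8] − [2,8] + [2,4].
This gives a 22×12 integer matrix of rank 11; reducing to Smith normal form yields diagonal entries (1,1,1,1,1,1,1,1,1,1,1).

∂_3: C_3 → C_2 sends each 3-simplex σ to the alternating sum Σ_i (−1)^i (σ with its i-th vertex removed). For instance
  ∂[2,4,8,9] = [4,8,9] − [2,8,9] + [2,4,9] − [2,4,8].
As a 12×1 matrix over Z this has rank 1, with invariant factors (1).

From H_k ≅ ker(∂_k) / im(∂_{k+1}) we obtain:

  H_0: rank C_0 − rank ∂_1 = 10 − 9 = 1, and the invariant factors of ∂_1 are all 1, so H_0 = Z.
  H_1: rank ker ∂_1 − rank ∂_2 = (22 − 9) − 11 = 2, and the invariant factors of ∂_2 are all 1, so H_1 = Z^2.
  H_2: rank ker ∂_2 − rank ∂_3 = (12 − 11) − 1 = 0, and the invariant factors of ∂_3 are all 1, so H_2 = 0.
  H_3: rank ker ∂_3 − rank ∂_4 = (1 − 1) − 0 = 0, and there is no ∂_4, so H_3 = 0.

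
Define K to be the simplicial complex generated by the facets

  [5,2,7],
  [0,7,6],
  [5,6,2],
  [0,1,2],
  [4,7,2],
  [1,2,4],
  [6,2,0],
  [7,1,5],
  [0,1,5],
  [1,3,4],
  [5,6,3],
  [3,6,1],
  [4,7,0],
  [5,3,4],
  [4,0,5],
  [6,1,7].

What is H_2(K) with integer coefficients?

We work with the vertex ordering 0 < 1 < 2 < 3 < 4 < 5 < 6 < 7. The simplices of K, each written with vertices in increasing order, are:

  0-simplices (8): [0], [1], [2], [3], [4], [5], [6], [7]
  1-simplices (24): (24 of them)
  2-simplices (16): [0,1,2], [0,1,5], [0,2,6], [0,4,5], [0,4,7], [0,6,7], [1,2,4], [1,3,4], [1,3,6], [1,5,7], [1,6,7], [2,4,7], [2,5,6], [2,5,7], [3,4,5], [3,5,6]

Hence C_0 ≅ Z^8, C_1 ≅ Z^24, C_2 ≅ Z^16.

Boundary ∂_1: C_1 → C_0 maps an edge to its endpoints' difference, ∂[p,q] = q − p. For instance
  ∂[4,5] = [5] − [4].
The 8×24 boundary matrix has rank 7 and Smith normal form diag(1,1,1,1,1,1,1).

Boundary ∂_2: C_2 → C_1 sends each 2-simplex [p,q,r] to [q,r] − [p,r] + [p,q]. For instance
  ∂[0,6,7] = [6,7] − [0,7] + [0,6],
  ∂[1,6,7] = [6,7] − [1,7] + [1,6].
As a 24×16 matrix over Z this has rank 15, with invariant factors (1,1,1,1,1,1,1,1,1,1,1,1,1,1,1).

From H_k ≅ ker(∂_k) / im(∂_{k+1}) we obtain:

  H_2: rank ker ∂_2 − rank ∂_3 = (16 − 15) − 0 = 1, and there is no ∂_3, so H_2 = Z.

H_2 = Z.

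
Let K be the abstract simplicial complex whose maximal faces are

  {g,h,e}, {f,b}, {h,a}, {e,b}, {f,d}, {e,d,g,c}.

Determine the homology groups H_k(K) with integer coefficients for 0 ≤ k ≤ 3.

H_0 = Z,  H_1 = Z,  H_2 = 0,  H_3 = 0.

K has 8 vertices, 12 edges, 5 triangles, 1 3-simplex.
rank ∂_0 = 0, rank ∂_1 = 7 ⇒ b_0 = 8 − 0 − 7 = 1; all invariant factors of ∂_1 are 1 so no torsion. So H_0 = Z.
rank ∂_1 = 7, rank ∂_2 = 4 ⇒ b_1 = 12 − 7 − 4 = 1; all invariant factors of ∂_2 are 1 so no torsion. So H_1 = Z.
rank ∂_2 = 4, rank ∂_3 = 1 ⇒ b_2 = 5 − 4 − 1 = 0; all invariant factors of ∂_3 are 1 so no torsion. So H_2 = 0.
rank ∂_3 = 1, rank ∂_4 = 0 ⇒ b_3 = 1 − 1 − 0 = 0. So H_3 = 0.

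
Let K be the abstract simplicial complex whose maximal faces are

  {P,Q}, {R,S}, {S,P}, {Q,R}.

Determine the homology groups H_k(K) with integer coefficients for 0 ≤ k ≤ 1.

Order the vertices as P < Q < R < S. Listing each simplex with vertices in this order, K has dimension 1 with simplices:

  0-simplices (4): P, Q, R, S
  1-simplices (4): PQ, PS, QR, RS

Hence C_0 ≅ Z^4, C_1 ≅ Z^4.

The boundary map ∂_1: C_1 → C_0 maps an edge to its endpoints' difference, ∂[p,q] = q − p.
The resulting 4×4 matrix has rank 3, and its Smith normal form has invariant factors (1,1,1).

Computing H_k = (kernel of ∂_k) / (image of ∂_{k+1}):

  H_0: rank C_0 − rank ∂_1 = 4 − 3 = 1, and the invariant factors of ∂_1 are all 1, so H_0 ≅ Z.
  H_1: rank ker ∂_1 − rank ∂_2 = (4 − 3) − 0 = 1, and there is no ∂_2, so H_1 ≅ Z.

(K is a triangulation of the circle S^1.)

H_0 ≅ Z,  H_1 ≅ Z.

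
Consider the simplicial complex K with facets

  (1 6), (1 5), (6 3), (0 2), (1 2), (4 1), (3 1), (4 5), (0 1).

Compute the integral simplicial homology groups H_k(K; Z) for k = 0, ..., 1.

H_0 = Z,  H_1 = Z^3.

Fix the vertex order 0 < 1 < 2 < 3 < 4 < 5 < 6 and write every simplex with vertices in increasing order. Then dim K = 1 and the simplices of K are:

  0-simplices (7): [0], [1], [2], [3], [4], [5], [6]
  1-simplices (9): [0,1], [0,2], [1,2], [1,3], [1,4], [1,5], [1,6], [3,6], [4,5]

giving chain groups C_0 ≅ Z^7, C_1 ≅ Z^9.

The boundary map ∂_1: C_1 → C_0 is given by ∂[p,q] = [q] − [p]. For instance
  ∂[0,2] = [2] − [0].
This gives a 7×9 integer matrix of rank 6; reducing to Smith normal form yields diagonal entries (1,1,1,1,1,1).

Computing H_k = (kernel of ∂_k) / (image of ∂_{k+1}):

  H_0: rank C_0 − rank ∂_1 = 7 − 6 = 1, and the invariant factors of ∂_1 are all 1, so H_0 = Z.
  H_1: rank ker ∂_1 − rank ∂_2 = (9 − 6) − 0 = 3, and there is no ∂_2, so H_1 = Z^3.

As a check, the Euler characteristic is 7 − 9 = -2, which agrees with 1 − 3 = -2.
(K is a triangulation of a wedge of 3 circles.)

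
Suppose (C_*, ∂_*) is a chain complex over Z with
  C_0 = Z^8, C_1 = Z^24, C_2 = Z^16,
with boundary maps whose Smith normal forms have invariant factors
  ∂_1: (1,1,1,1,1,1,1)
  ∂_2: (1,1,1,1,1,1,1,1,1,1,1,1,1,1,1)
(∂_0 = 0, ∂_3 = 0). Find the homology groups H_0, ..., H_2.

H_0: b_0 = 8 − 0 − 7 = 1; torsion from ∂_1 factors > 1: none. So H_0 = Z.
H_1: b_1 = 24 − 7 − 15 = 2; torsion from ∂_2 factors > 1: none. So H_1 = Z^2.
H_2: b_2 = 16 − 15 − 0 = 1; torsion from ∂_3 factors > 1: none. So H_2 = Z.

H_0 = Z,  H_1 = Z^2,  H_2 = Z.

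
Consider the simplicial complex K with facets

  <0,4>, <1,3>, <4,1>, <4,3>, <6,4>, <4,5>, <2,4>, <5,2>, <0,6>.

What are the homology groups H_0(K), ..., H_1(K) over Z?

Order the vertices as 0 < 1 < 2 < 3 < 4 < 5 < 6. Listing each simplex with vertices in this order, K has dimension 1 with simplices:

  0-simplices (7): [0], [1], [2], [3], [4], [5], [6]
  1-simplices (9): [0,4], [0,6], [1,3], [1,4], [2,4], [2,5], [3,4], [4,5], [4,6]

giving chain groups C_0 ≅ Z^7, C_1 ≅ Z^9.

∂_1: C_1 → C_0 maps an edge to its endpoints' difference, ∂[p,q] = q − p. For instance
  ∂[1,3] = [3] − [1].
The 7×9 boundary matrix has rank 6 and Smith normal form diag(1,1,1,1,1,1).

From H_k ≅ ker(∂_k) / im(∂_{k+1}) we obtain:

  H_0: rank C_0 − rank ∂_1 = 7 − 6 = 1, and the invariant factors of ∂_1 are all 1, so H_0 ≅ Z.
  H_1: rank ker ∂_1 − rank ∂_2 = (9 − 6) − 0 = 3, and there is no ∂_2, so H_1 ≅ Z^3.

As a check, the Euler characteristic is 7 − 9 = -2, which agrees with 1 − 3 = -2.

H_0 = Z,  H_1 = Z^3.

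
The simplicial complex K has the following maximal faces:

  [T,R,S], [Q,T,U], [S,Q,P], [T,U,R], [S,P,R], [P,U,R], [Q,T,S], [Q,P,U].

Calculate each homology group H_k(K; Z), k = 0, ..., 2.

H_0 ≅ Z,  H_1 = 0,  H_2 ≅ Z.

Fix the vertex order P < Q < R < S < T < U and write every simplex with vertices in increasing order. Then dim K = 2 and the simplices of K are:

  0-simplices (6): P, Q, R, S, T, U
  1-simplices (12): PQ, PR, PS, PU, QS, QT, QU, RS, RT, RU, ST, TU
  2-simplices (8): PQS, PQU, PRS, PRU, QST, QTU, RST, RTU

giving chain groups C_0 ≅ Z^6, C_1 ≅ Z^12, C_2 ≅ Z^8.

The boundary map ∂_1: C_1 → C_0 sends each edge [p,q] (with p < q) to q − p. For instance
  ∂ST = T − S.
The 6×12 boundary matrix has rank 5 and Smith normal form diag(1,1,1,1,1).

Boundary ∂_2: C_2 → C_1 sends each 2-simplex [p,q,r] to [q,r] − [p,r] + [p,q]. For instance
  ∂PRS = RS − PS + PR,
  ∂QST = ST − QT + QS.
As a 12×8 matrix over Z this has rank 7, with invariant factors (1,1,1,1,1,1,1).

From H_k ≅ ker(∂_k) / im(∂_{k+1}) we obtain:

  H_0: rank C_0 − rank ∂_1 = 6 − 5 = 1, and the invariant factors of ∂_1 are all 1, so H_0 ≅ Z.
  H_1: rank ker ∂_1 − rank ∂_2 = (12 − 5) − 7 = 0, and the invariant factors of ∂_2 are all 1, so H_1 ≅ 0.
  H_2: rank ker ∂_2 − rank ∂_3 = (8 − 7) − 0 = 1, and there is no ∂_3, so H_2 ≅ Z.

(K is a triangulation of the 2-sphere S^2.)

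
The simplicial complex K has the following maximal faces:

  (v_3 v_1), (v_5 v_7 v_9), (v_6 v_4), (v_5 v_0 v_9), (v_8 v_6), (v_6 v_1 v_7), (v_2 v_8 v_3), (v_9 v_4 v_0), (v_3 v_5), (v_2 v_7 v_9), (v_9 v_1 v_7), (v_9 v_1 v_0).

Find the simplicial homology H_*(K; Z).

We work with the vertex ordering v_0 < v_1 < v_2 < v_3 < v_4 < v_5 < v_6 < v_7 < v_8 < v_9. The simplices of K, each written with vertices in increasing order, are:

  0-simplices (10): [v_0], [v_1], [v_2], [v_3], [v_4], [v_5], [v_6], [v_7], [v_8], [v_9]
  1-simplices (21): (21 of them)
  2-simplices (8): [v_0,v_1,v_9], [v_0,v_4,v_9], [v_0,v_5,v_9], [v_1,v_6,v_7], [v_1,v_7,v_9], [v_2,v_3,v_8], [v_2,v_7,v_9], [v_5,v_7,v_9]

so the chain groups are C_0 ≅ Z^10, C_1 ≅ Z^21, C_2 ≅ Z^8.

∂_1: C_1 → C_0 sends each edge [p,q] (with p < q) to q − p.
As a 10×21 matrix over Z this has rank 9, with invariant factors (1,1,1,1,1,1,1,1,1).

∂_2: C_2 → C_1 sends each 2-simplex [p,q,r] to [q,r] − [p,r] + [p,q]. For instance
  ∂[v_1,v_6,v_7] = [v_6,v_7] − [v_1,v_7] + [v_1,v_6],
  ∂[v_0,v_5,v_9] = [v_5,v_9] − [v_0,v_9] + [v_0,v_5].
The resulting 21×8 matrix has rank 8, and its Smith normal form has invariant factors (1,1,1,1,1,1,1,1).

Reading off H_k = ker ∂_k / im ∂_{k+1}:

  H_0: rank C_0 − rank ∂_1 = 10 − 9 = 1, and the invariant factors of ∂_1 are all 1, so H_0 ≅ Z.
  H_1: rank ker ∂_1 − rank ∂_2 = (21 − 9) − 8 = 4, and the invariant factors of ∂_2 are all 1, so H_1 ≅ Z^4.
  H_2: rank ker ∂_2 − rank ∂_3 = (8 − 8) − 0 = 0, and there is no ∂_3, so H_2 ≅ 0.

As a check, the Euler characteristic is 10 − 21 + 8 = -3, which agrees with 1 − 4 + 0 = -3.

H_0 = Z,  H_1 = Z^4,  H_2 = 0.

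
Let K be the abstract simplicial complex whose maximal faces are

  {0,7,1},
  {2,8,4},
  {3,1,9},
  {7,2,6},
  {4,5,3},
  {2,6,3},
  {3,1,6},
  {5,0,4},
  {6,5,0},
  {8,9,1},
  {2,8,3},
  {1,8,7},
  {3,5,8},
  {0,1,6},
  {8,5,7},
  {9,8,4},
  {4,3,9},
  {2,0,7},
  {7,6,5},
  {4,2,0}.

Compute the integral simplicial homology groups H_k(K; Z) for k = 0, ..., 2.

H_0 = Z,  H_1 = Z ⊕ Z/2Z,  H_2 = 0.

Order the vertices as 0 < 1 < 2 < 3 < 4 < 5 < 6 < 7 < 8 < 9. Listing each simplex with vertices in this order, K has dimension 2 with simplices:

  0-simplices (10): [0], [1], [2], [3], [4], [5], [6], [7], [8], [9]
  1-simplices (30): (30 of them)
  2-simplices (20): (20 of them)

Hence C_0 ≅ Z^10, C_1 ≅ Z^30, C_2 ≅ Z^20.

The boundary map ∂_1: C_1 → C_0 maps an edge to its endpoints' difference, ∂[p,q] = q − p. For instance
  ∂[0,2] = [2] − [0].
The 10×30 boundary matrix has rank 9 and Smith normal form diag(1,1,1,1,1,1,1,1,1).

Boundary ∂_2: C_2 → C_1 acts by ∂[p,q,r] = [q,r] − [p,r] + [p,q]. For instance
  ∂[3,5,8] = [5,8] − [3,8] + [3,5],
  ∂[4,8,9] = [8,9] − [4,9] + [4,8].
As a 30×20 matrix over Z this has rank 20, with invariant factors (1,1,1,1,1,1,1,1,1,1,1,1,1,1,1,1,1,1,1,2).

Now H_k = ker ∂_k / im ∂_{k+1}, so:

  H_0: rank C_0 − rank ∂_1 = 10 − 9 = 1, and the invariant factors of ∂_1 are all 1, so H_0 ≅ Z.
  H_1: rank ker ∂_1 − rank ∂_2 = (30 − 9) − 20 = 1, and ∂_2 has invariant factor 2 > 1, so H_1 ≅ Z ⊕ Z/2Z.
  H_2: rank ker ∂_2 − rank ∂_3 = (20 − 20) − 0 = 0, and there is no ∂_3, so H_2 ≅ 0.

(K is a triangulation of the Klein bottle.)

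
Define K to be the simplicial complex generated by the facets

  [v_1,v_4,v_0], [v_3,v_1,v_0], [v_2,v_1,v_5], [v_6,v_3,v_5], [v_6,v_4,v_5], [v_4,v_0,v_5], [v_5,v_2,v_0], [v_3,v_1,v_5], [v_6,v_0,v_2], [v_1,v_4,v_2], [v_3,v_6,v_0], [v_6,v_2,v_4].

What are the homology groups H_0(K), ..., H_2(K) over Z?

H_0 = Z,  H_1 = Z/2Z,  H_2 = 0.

We work with the vertex ordering v_0 < v_1 < v_2 < v_3 < v_4 < v_5 < v_6. The simplices of K, each written with vertices in increasing order, are:

  0-simplices (7): [v_0], [v_1], [v_2], [v_3], [v_4], [v_5], [v_6]
  1-simplices (18): (18 of them)
  2-simplices (12): (12 of them)

giving chain groups C_0 ≅ Z^7, C_1 ≅ Z^18, C_2 ≅ Z^12.

The boundary map ∂_1: C_1 → C_0 is given by ∂[p,q] = [q] − [p]. For instance
  ∂[v_1,v_5] = [v_5] − [v_1].
The 7×18 boundary matrix has rank 6 and Smith normal form diag(1,1,1,1,1,1).

∂_2: C_2 → C_1 sends each 2-simplex [p,q,r] to [q,r] − [p,r] + [p,q]. For instance
  ∂[v_2,v_4,v_6] = [v_4,v_6] − [v_2,v_6] + [v_2,v_4],
  ∂[v_0,v_1,v_3] = [v_1,v_3] − [v_0,v_3] + [v_0,v_1].
As a 18×12 matrix over Z this has rank 12, with invariant factors (1,1,1,1,1,1,1,1,1,1,1,2).

Reading off H_k = ker ∂_k / im ∂_{k+1}:

  H_0: rank C_0 − rank ∂_1 = 7 − 6 = 1, and the invariant factors of ∂_1 are all 1, so H_0 = Z.
  H_1: rank ker ∂_1 − rank ∂_2 = (18 − 6) − 12 = 0, and ∂_2 has invariant factor 2 > 1, so H_1 = Z/2Z.
  H_2: rank ker ∂_2 − rank ∂_3 = (12 − 12) − 0 = 0, and there is no ∂_3, so H_2 = 0.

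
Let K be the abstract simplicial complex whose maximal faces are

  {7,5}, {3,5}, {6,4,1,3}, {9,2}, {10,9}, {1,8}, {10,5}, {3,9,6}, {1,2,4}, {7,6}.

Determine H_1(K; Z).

Fix the vertex order 1 < 2 < 3 < 4 < 5 < 6 < 7 < 8 < 9 < 10 and write every simplex with vertices in increasing order. Then dim K = 3 and the simplices of K are:

  0-simplices (10): [1], [2], [3], [4], [5], [6], [7], [8], [9], [10]
  1-simplices (17): [1,2], [1,3], [1,4], [1,6], [1,8], [2,4], [2,9], [3,4], [3,5], [3,6], [3,9], [4,6], [5,7], [5,10], [6,7], [6,9], [9,10]
  2-simplices (6): [1,2,4], [1,3,4], [1,3,6], [1,4,6], [3,4,6], [3,6,9]
  3-simplices (1): [1,3,4,6]

giving chain groups C_0 ≅ Z^10, C_1 ≅ Z^17, C_2 ≅ Z^6, C_3 ≅ Z^1.

The boundary map ∂_1: C_1 → C_0 is given by ∂[p,q] = [q] − [p]. For instance
  ∂[3,5] = [5] − [3].
The resulting 10×17 matrix has rank 9, and its Smith normal form has invariant factors (1,1,1,1,1,1,1,1,1).

Boundary ∂_2: C_2 → C_1 acts by ∂[p,q,r] = [q,r] − [p,r] + [p,q]. For instance
  ∂[1,4,6] = [4,6] − [1,6] + [1,4],
  ∂[3,6,9] = [6,9] − [3,9] + [3,6].
The 17×6 boundary matrix has rank 5 and Smith normal form diag(1,1,1,1,1).

Boundary ∂_3: C_3 → C_2 sends each 3-simplex σ to the alternating sum Σ_i (−1)^i (σ with its i-th vertex removed). For instance
  ∂[1,3,4,6] = [3,4,6] − [1,4,6] + [1,3,6] − [1,3,4].
The resulting 6×1 matrix has rank 1, and its Smith normal form has invariant factors (1).

From H_k ≅ ker(∂_k) / im(∂_{k+1}) we obtain:

  H_1: rank ker ∂_1 − rank ∂_2 = (17 − 9) − 5 = 3, and the invariant factors of ∂_2 are all 1, so H_1 = Z^3.

H_1 = Z^3.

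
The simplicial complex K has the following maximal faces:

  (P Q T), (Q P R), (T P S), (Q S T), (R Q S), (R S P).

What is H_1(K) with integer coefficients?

H_1 = 0.

Take the total order P < Q < R < S < T on the vertex set. Then K (dimension 2) consists of the simplices:

  0-simplices (5): P, Q, R, S, T
  1-simplices (9): PQ, PR, PS, PT, QR, QS, QT, RS, ST
  2-simplices (6): PQR, PQT, PRS, PST, QRS, QST

Hence C_0 ≅ Z^5, C_1 ≅ Z^9, C_2 ≅ Z^6.

∂_1: C_1 → C_0 sends each edge [p,q] (with p < q) to q − p. For instance
  ∂RS = S − R.
The 5×9 boundary matrix has rank 4 and Smith normal form diag(1,1,1,1).

The boundary map ∂_2: C_2 → C_1 sends each 2-simplex [p,q,r] to [q,r] − [p,r] + [p,q]. For instance
  ∂QST = ST − QT + QS,
  ∂PQT = QT − PT + PQ.
The 9×6 boundary matrix has rank 5 and Smith normal form diag(1,1,1,1,1).

From H_k ≅ ker(∂_k) / im(∂_{k+1}) we obtain:

  H_1: rank ker ∂_1 − rank ∂_2 = (9 − 4) − 5 = 0, and the invariant factors of ∂_2 are all 1, so H_1 ≅ 0.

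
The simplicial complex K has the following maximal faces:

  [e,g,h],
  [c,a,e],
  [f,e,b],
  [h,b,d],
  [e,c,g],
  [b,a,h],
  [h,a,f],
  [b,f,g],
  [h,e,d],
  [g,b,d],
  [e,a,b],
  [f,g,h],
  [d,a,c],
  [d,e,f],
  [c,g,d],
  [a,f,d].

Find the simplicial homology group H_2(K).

H_2 = Z.

Order the vertices as a < b < c < d < e < f < g < h. Listing each simplex with vertices in this order, K has dimension 2 with simplices:

  0-simplices (8): a, b, c, d, e, f, g, h
  1-simplices (24): ab, ac, ad, ae, af, ah, bd, be, bf, bg, bh, cd, ce, cg, de, df, dg, dh, ef, eg, eh, fg, fh, gh
  2-simplices (16): abe, abh, acd, ace, adf, afh, bdg, bdh, bef, bfg, cdg, ceg, def, deh, egh, fgh

so the chain groups are C_0 ≅ Z^8, C_1 ≅ Z^24, C_2 ≅ Z^16.

Boundary ∂_1: C_1 → C_0 maps an edge to its endpoints' difference, ∂[p,q] = q − p.
The resulting 8×24 matrix has rank 7, and its Smith normal form has invariant factors (1,1,1,1,1,1,1).

Boundary ∂_2: C_2 → C_1 acts by ∂[p,q,r] = [q,r] − [p,r] + [p,q]. For instance
  ∂adf = df − af + ad,
  ∂acd = cd − ad + ac.
As a 24×16 matrix over Z this has rank 15, with invariant factors (1,1,1,1,1,1,1,1,1,1,1,1,1,1,1).

Reading off H_k = ker ∂_k / im ∂_{k+1}:

  H_2: rank ker ∂_2 − rank ∂_3 = (16 − 15) − 0 = 1, and there is no ∂_3, so H_2 = Z.

(K is a triangulation of the torus T^2.)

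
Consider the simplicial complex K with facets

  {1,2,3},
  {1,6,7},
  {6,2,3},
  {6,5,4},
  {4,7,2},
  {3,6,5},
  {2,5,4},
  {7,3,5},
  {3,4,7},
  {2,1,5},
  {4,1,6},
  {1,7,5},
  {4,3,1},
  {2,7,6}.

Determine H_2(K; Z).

H_2 ≅ Z.

Take the total order 1 < 2 < 3 < 4 < 5 < 6 < 7 on the vertex set. Then K (dimension 2) consists of the simplices:

  0-simplices (7): [1], [2], [3], [4], [5], [6], [7]
  1-simplices (21): [1,2], [1,3], [1,4], [1,5], [1,6], [1,7], [2,3], [2,4], [2,5], [2,6], [2,7], [3,4], [3,5], [3,6], [3,7], [4,5], [4,6], [4,7], [5,6], [5,7], [6,7]
  2-simplices (14): [1,2,3], [1,2,5], [1,3,4], [1,4,6], [1,5,7], [1,6,7], [2,3,6], [2,4,5], [2,4,7], [2,6,7], [3,4,7], [3,5,6], [3,5,7], [4,5,6]

giving chain groups C_0 ≅ Z^7, C_1 ≅ Z^21, C_2 ≅ Z^14.

∂_1: C_1 → C_0 sends each edge [p,q] (with p < q) to q − p.
The resulting 7×21 matrix has rank 6, and its Smith normal form has invariant factors (1,1,1,1,1,1).

The boundary map ∂_2: C_2 → C_1 sends each 2-simplex [p,q,r] to [q,r] − [p,r] + [p,q]. For instance
  ∂[2,6,7] = [6,7] − [2,7] + [2,6],
  ∂[3,4,7] = [4,7] − [3,7] + [3,4].
This gives a 21×14 integer matrix of rank 13; reducing to Smith normal form yields diagonal entries (1,1,1,1,1,1,1,1,1,1,1,1,1).

From H_k ≅ ker(∂_k) / im(∂_{k+1}) we obtain:

  H_2: rank ker ∂_2 − rank ∂_3 = (14 − 13) − 0 = 1, and there is no ∂_3, so H_2 ≅ Z.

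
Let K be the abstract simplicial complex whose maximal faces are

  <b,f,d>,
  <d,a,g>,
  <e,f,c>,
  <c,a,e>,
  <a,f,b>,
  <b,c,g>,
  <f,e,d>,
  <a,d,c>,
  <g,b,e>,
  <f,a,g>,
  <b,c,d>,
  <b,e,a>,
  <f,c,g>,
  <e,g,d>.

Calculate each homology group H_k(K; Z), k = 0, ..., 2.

H_0 ≅ Z,  H_1 ≅ Z^2,  H_2 ≅ Z.

Take the total order a < b < c < d < e < f < g on the vertex set. Then K (dimension 2) consists of the simplices:

  0-simplices (7): a, b, c, d, e, f, g
  1-simplices (21): ab, ac, ad, ae, af, ag, bc, bd, be, bf, bg, cd, ce, cf, cg, de, df, dg, ef, eg, fg
  2-simplices (14): abe, abf, acd, ace, adg, afg, bcd, bcg, bdf, beg, cef, cfg, def, deg

giving chain groups C_0 ≅ Z^7, C_1 ≅ Z^21, C_2 ≅ Z^14.

Boundary ∂_1: C_1 → C_0 is given by ∂[p,q] = [q] − [p].
This gives a 7×21 integer matrix of rank 6; reducing to Smith normal form yields diagonal entries (1,1,1,1,1,1).

∂_2: C_2 → C_1 maps a triangle to the signed sum of its edges. For instance
  ∂adg = dg − ag + ad,
  ∂abf = bf − af + ab.
The resulting 21×14 matrix has rank 13, and its Smith normal form has invariant factors (1,1,1,1,1,1,1,1,1,1,1,1,1).

Reading off H_k = ker ∂_k / im ∂_{k+1}:

  H_0: rank C_0 − rank ∂_1 = 7 − 6 = 1, and the invariant factors of ∂_1 are all 1, so H_0 ≅ Z.
  H_1: rank ker ∂_1 − rank ∂_2 = (21 − 6) − 13 = 2, and the invariant factors of ∂_2 are all 1, so H_1 ≅ Z^2.
  H_2: rank ker ∂_2 − rank ∂_3 = (14 − 13) − 0 = 1, and there is no ∂_3, so H_2 ≅ Z.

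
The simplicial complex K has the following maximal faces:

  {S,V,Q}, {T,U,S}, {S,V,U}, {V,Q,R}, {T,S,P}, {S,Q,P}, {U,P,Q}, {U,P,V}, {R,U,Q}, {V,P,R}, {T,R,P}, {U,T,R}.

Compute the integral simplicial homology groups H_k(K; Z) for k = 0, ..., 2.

H_0 ≅ Z,  H_1 ≅ Z/2Z,  H_2 = 0.

Fix the vertex order P < Q < R < S < T < U < V and write every simplex with vertices in increasing order. Then dim K = 2 and the simplices of K are:

  0-simplices (7): P, Q, R, S, T, U, V
  1-simplices (18): PQ, PR, PS, PT, PU, PV, QR, QS, QU, QV, RT, RU, RV, ST, SU, SV, TU, UV
  2-simplices (12): PQS, PQU, PRT, PRV, PST, PUV, QRU, QRV, QSV, RTU, STU, SUV

so the chain groups are C_0 ≅ Z^7, C_1 ≅ Z^18, C_2 ≅ Z^12.

∂_1: C_1 → C_0 sends each edge [p,q] (with p < q) to q − p. For instance
  ∂PQ = Q − P.
As a 7×18 matrix over Z this has rank 6, with invariant factors (1,1,1,1,1,1).

The boundary map ∂_2: C_2 → C_1 acts by ∂[p,q,r] = [q,r] − [p,r] + [p,q]. For instance
  ∂STU = TU − SU + ST,
  ∂PQS = QS − PS + PQ.
The resulting 18×12 matrix has rank 12, and its Smith normal form has invariant factors (1,1,1,1,1,1,1,1,1,1,1,2).

Computing H_k = (kernel of ∂_k) / (image of ∂_{k+1}):

  H_0: rank C_0 − rank ∂_1 = 7 − 6 = 1, and the invariant factors of ∂_1 are all 1, so H_0 ≅ Z.
  H_1: rank ker ∂_1 − rank ∂_2 = (18 − 6) − 12 = 0, and ∂_2 has invariant factor 2 > 1, so H_1 ≅ Z/2Z.
  H_2: rank ker ∂_2 − rank ∂_3 = (12 − 12) − 0 = 0, and there is no ∂_3, so H_2 ≅ 0.

As a check, the Euler characteristic is 7 − 18 + 12 = 1, which agrees with 1 − 0 + 0 = 1.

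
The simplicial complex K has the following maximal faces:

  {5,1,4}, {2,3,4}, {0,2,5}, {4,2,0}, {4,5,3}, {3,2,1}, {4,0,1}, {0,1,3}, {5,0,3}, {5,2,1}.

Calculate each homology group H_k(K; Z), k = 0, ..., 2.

Order the vertices as 0 < 1 < 2 < 3 < 4 < 5. Listing each simplex with vertices in this order, K has dimension 2 with simplices:

  0-simplices (6): [0], [1], [2], [3], [4], [5]
  1-simplices (15): [0,1], [0,2], [0,3], [0,4], [0,5], [1,2], [1,3], [1,4], [1,5], [2,3], [2,4], [2,5], [3,4], [3,5], [4,5]
  2-simplices (10): [0,1,3], [0,1,4], [0,2,4], [0,2,5], [0,3,5], [1,2,3], [1,2,5], [1,4,5], [2,3,4], [3,4,5]

Hence C_0 ≅ Z^6, C_1 ≅ Z^15, C_2 ≅ Z^10.

∂_1: C_1 → C_0 is given by ∂[p,q] = [q] − [p]. For instance
  ∂[3,4] = [4] − [3].
As a 6×15 matrix over Z this has rank 5, with invariant factors (1,1,1,1,1).

∂_2: C_2 → C_1 acts by ∂[p,q,r] = [q,r] − [p,r] + [p,q]. For instance
  ∂[0,1,3] = [1,3] − [0,3] + [0,1],
  ∂[0,1,4] = [1,4] − [0,4] + [0,1].
The 15×10 boundary matrix has rank 10 and Smith normal form diag(1,1,1,1,1,1,1,1,1,2).

Now H_k = ker ∂_k / im ∂_{k+1}, so:

  H_0: rank C_0 − rank ∂_1 = 6 − 5 = 1, and the invariant factors of ∂_1 are all 1, so H_0 = Z.
  H_1: rank ker ∂_1 − rank ∂_2 = (15 − 5) − 10 = 0, and ∂_2 has invariant factor 2 > 1, so H_1 = Z/2.
  H_2: rank ker ∂_2 − rank ∂_3 = (10 − 10) − 0 = 0, and there is no ∂_3, so H_2 = 0.

As a check, the Euler characteristic is 6 − 15 + 10 = 1, which agrees with 1 − 0 + 0 = 1.
(K is a triangulation of the real projective plane RP^2.)

H_0 ≅ Z,  H_1 ≅ Z/2,  H_2 = 0.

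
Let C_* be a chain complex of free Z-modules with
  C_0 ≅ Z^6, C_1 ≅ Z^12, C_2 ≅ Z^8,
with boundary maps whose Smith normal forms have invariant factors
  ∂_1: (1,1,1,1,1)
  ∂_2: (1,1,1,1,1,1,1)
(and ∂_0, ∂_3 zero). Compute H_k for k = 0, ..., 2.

H_0 ≅ Z,  H_1 = 0,  H_2 ≅ Z.

H_0: b_0 = 6 − 0 − 5 = 1; torsion from ∂_1 factors > 1: none. So H_0 ≅ Z.
H_1: b_1 = 12 − 5 − 7 = 0; torsion from ∂_2 factors > 1: none. So H_1 ≅ 0.
H_2: b_2 = 8 − 7 − 0 = 1; torsion from ∂_3 factors > 1: none. So H_2 ≅ Z.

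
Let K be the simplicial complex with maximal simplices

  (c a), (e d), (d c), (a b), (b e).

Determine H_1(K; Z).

H_1 = Z.

K has 5 vertices, 5 edges.
rank ∂_1 = 4, rank ∂_2 = 0 ⇒ b_1 = 5 − 4 − 0 = 1. So H_1 = Z.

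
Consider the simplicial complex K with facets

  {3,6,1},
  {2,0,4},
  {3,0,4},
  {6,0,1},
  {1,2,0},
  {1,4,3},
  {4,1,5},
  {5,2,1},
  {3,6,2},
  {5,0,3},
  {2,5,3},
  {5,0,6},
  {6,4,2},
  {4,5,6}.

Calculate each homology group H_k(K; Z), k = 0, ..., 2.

H_0 ≅ Z,  H_1 ≅ Z^2,  H_2 ≅ Z.

Take the total order 0 < 1 < 2 < 3 < 4 < 5 < 6 on the vertex set. Then K (dimension 2) consists of the simplices:

  0-simplices (7): [0], [1], [2], [3], [4], [5], [6]
  1-simplices (21): [0,1], [0,2], [0,3], [0,4], [0,5], [0,6], [1,2], [1,3], [1,4], [1,5], [1,6], [2,3], [2,4], [2,5], [2,6], [3,4], [3,5], [3,6], [4,5], [4,6], [5,6]
  2-simplices (14): [0,1,2], [0,1,6], [0,2,4], [0,3,4], [0,3,5], [0,5,6], [1,2,5], [1,3,4], [1,3,6], [1,4,5], [2,3,5], [2,3,6], [2,4,6], [4,5,6]

Hence C_0 ≅ Z^7, C_1 ≅ Z^21, C_2 ≅ Z^14.

Boundary ∂_1: C_1 → C_0 sends each edge [p,q] (with p < q) to q − p. For instance
  ∂[1,4] = [4] − [1].
The 7×21 boundary matrix has rank 6 and Smith normal form diag(1,1,1,1,1,1).

Boundary ∂_2: C_2 → C_1 maps a triangle to the signed sum of its edges. For instance
  ∂[2,4,6] = [4,6] − [2,6] + [2,4],
  ∂[0,1,2] = [1,2] − [0,2] + [0,1].
As a 21×14 matrix over Z this has rank 13, with invariant factors (1,1,1,1,1,1,1,1,1,1,1,1,1).

Now H_k = ker ∂_k / im ∂_{k+1}, so:

  H_0: rank C_0 − rank ∂_1 = 7 − 6 = 1, and the invariant factors of ∂_1 are all 1, so H_0 ≅ Z.
  H_1: rank ker ∂_1 − rank ∂_2 = (21 − 6) − 13 = 2, and the invariant factors of ∂_2 are all 1, so H_1 ≅ Z^2.
  H_2: rank ker ∂_2 − rank ∂_3 = (14 − 13) − 0 = 1, and there is no ∂_3, so H_2 ≅ Z.

As a check, the Euler characteristic is 7 − 21 + 14 = 0, which agrees with 1 − 2 + 1 = 0.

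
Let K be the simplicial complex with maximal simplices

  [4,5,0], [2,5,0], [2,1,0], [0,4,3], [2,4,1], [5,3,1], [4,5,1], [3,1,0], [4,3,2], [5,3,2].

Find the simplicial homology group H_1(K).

H_1 ≅ Z/2.

K has 6 vertices, 15 edges, 10 triangles.
rank ∂_1 = 5, rank ∂_2 = 10 ⇒ b_1 = 15 − 5 − 10 = 0; ∂_2 has invariant factor(s) [2] giving torsion. So H_1 ≅ Z/2.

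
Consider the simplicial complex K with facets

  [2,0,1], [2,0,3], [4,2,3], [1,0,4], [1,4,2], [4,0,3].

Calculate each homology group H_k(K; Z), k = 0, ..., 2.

Order the vertices as 0 < 1 < 2 < 3 < 4. Listing each simplex with vertices in this order, K has dimension 2 with simplices:

  0-simplices (5): [0], [1], [2], [3], [4]
  1-simplices (9): [0,1], [0,2], [0,3], [0,4], [1,2], [1,4], [2,3], [2,4], [3,4]
  2-simplices (6): [0,1,2], [0,1,4], [0,2,3], [0,3,4], [1,2,4], [2,3,4]

so the chain groups are C_0 ≅ Z^5, C_1 ≅ Z^9, C_2 ≅ Z^6.

The boundary map ∂_1: C_1 → C_0 is given by ∂[p,q] = [q] − [p].
As a 5×9 matrix over Z this has rank 4, with invariant factors (1,1,1,1).

Boundary ∂_2: C_2 → C_1 maps a triangle to the signed sum of its edges. For instance
  ∂[0,1,4] = [1,4] − [0,4] + [0,1],
  ∂[1,2,4] = [2,4] − [1,4] + [1,2].
The resulting 9×6 matrix has rank 5, and its Smith normal form has invariant factors (1,1,1,1,1).

Reading off H_k = ker ∂_k / im ∂_{k+1}:

  H_0: rank C_0 − rank ∂_1 = 5 − 4 = 1, and the invariant factors of ∂_1 are all 1, so H_0 ≅ Z.
  H_1: rank ker ∂_1 − rank ∂_2 = (9 − 4) − 5 = 0, and the invariant factors of ∂_2 are all 1, so H_1 ≅ 0.
  H_2: rank ker ∂_2 − rank ∂_3 = (6 − 5) − 0 = 1, and there is no ∂_3, so H_2 ≅ Z.

H_0 ≅ Z,  H_1 = 0,  H_2 ≅ Z.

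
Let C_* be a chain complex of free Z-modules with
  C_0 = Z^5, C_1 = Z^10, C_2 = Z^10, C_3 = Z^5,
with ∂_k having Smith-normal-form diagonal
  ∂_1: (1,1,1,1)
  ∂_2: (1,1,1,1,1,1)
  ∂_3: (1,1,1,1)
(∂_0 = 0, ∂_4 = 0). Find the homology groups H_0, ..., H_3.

H_0: b_0 = 5 − 0 − 4 = 1; torsion from ∂_1 factors > 1: none. So H_0 ≅ Z.
H_1: b_1 = 10 − 4 − 6 = 0; torsion from ∂_2 factors > 1: none. So H_1 ≅ 0.
H_2: b_2 = 10 − 6 − 4 = 0; torsion from ∂_3 factors > 1: none. So H_2 ≅ 0.
H_3: b_3 = 5 − 4 − 0 = 1; torsion from ∂_4 factors > 1: none. So H_3 ≅ Z.

H_0 ≅ Z,  H_1 = 0,  H_2 = 0,  H_3 ≅ Z.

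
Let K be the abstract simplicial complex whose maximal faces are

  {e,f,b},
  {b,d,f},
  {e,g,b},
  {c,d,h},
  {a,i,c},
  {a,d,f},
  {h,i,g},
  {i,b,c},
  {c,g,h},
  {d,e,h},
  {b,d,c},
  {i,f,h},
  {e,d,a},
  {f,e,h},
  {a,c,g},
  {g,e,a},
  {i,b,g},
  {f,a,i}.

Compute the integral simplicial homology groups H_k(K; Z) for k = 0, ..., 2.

H_0 = Z,  H_1 = Z ⊕ Z/2Z,  H_2 = 0.

Fix the vertex order a < b < c < d < e < f < g < h < i and write every simplex with vertices in increasing order. Then dim K = 2 and the simplices of K are:

  0-simplices (9): a, b, c, d, e, f, g, h, i
  1-simplices (27): ac, ad, ae, af, ag, ai, bc, bd, be, bf, bg, bi, cd, cg, ch, ci, de, df, dh, ef, eg, eh, fh, fi, gh, gi, hi
  2-simplices (18): acg, aci, ade, adf, aeg, afi, bcd, bci, bdf, bef, beg, bgi, cdh, cgh, deh, efh, fhi, ghi

so the chain groups are C_0 ≅ Z^9, C_1 ≅ Z^27, C_2 ≅ Z^18.

The boundary map ∂_1: C_1 → C_0 sends each edge [p,q] (with p < q) to q − p. For instance
  ∂be = e − b.
As a 9×27 matrix over Z this has rank 8, with invariant factors (1,1,1,1,1,1,1,1).

∂_2: C_2 → C_1 maps a triangle to the signed sum of its edges. For instance
  ∂bci = ci − bi + bc,
  ∂adf = df − af + ad.
This gives a 27×18 integer matrix of rank 18; reducing to Smith normal form yields diagonal entries (1,1,1,1,1,1,1,1,1,1,1,1,1,1,1,1,1,2).

From H_k ≅ ker(∂_k) / im(∂_{k+1}) we obtain:

  H_0: rank C_0 − rank ∂_1 = 9 − 8 = 1, and the invariant factors of ∂_1 are all 1, so H_0 = Z.
  H_1: rank ker ∂_1 − rank ∂_2 = (27 − 8) − 18 = 1, and ∂_2 has invariant factor 2 > 1, so H_1 = Z ⊕ Z/2Z.
  H_2: rank ker ∂_2 − rank ∂_3 = (18 − 18) − 0 = 0, and there is no ∂_3, so H_2 = 0.

(K is a triangulation of the Klein bottle.)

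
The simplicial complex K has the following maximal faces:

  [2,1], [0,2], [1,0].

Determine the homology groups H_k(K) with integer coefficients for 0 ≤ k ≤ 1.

We work with the vertex ordering 0 < 1 < 2. The simplices of K, each written with vertices in increasing order, are:

  0-simplices (3): [0], [1], [2]
  1-simplices (3): [0,1], [0,2], [1,2]

Hence C_0 ≅ Z^3, C_1 ≅ Z^3.

The boundary map ∂_1: C_1 → C_0 is given by ∂[p,q] = [q] − [p]. For instance
  ∂[0,2] = [2] − [0].
As a 3×3 matrix over Z this has rank 2, with invariant factors (1,1).

Computing H_k = (kernel of ∂_k) / (image of ∂_{k+1}):

  H_0: rank C_0 − rank ∂_1 = 3 − 2 = 1, and the invariant factors of ∂_1 are all 1, so H_0 ≅ Z.
  H_1: rank ker ∂_1 − rank ∂_2 = (3 − 2) − 0 = 1, and there is no ∂_2, so H_1 ≅ Z.

(K is a triangulation of the circle S^1.)

H_0 ≅ Z,  H_1 ≅ Z.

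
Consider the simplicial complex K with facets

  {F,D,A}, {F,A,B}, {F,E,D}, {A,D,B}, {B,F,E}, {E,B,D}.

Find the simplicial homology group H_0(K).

Fix the vertex order A < B < D < E < F and write every simplex with vertices in increasing order. Then dim K = 2 and the simplices of K are:

  0-simplices (5): A, B, D, E, F
  1-simplices (9): AB, AD, AF, BD, BE, BF, DE, DF, EF
  2-simplices (6): ABD, ABF, ADF, BDE, BEF, DEF

Hence C_0 ≅ Z^5, C_1 ≅ Z^9, C_2 ≅ Z^6.

Boundary ∂_1: C_1 → C_0 maps an edge to its endpoints' difference, ∂[p,q] = q − p. For instance
  ∂BE = E − B.
This gives a 5×9 integer matrix of rank 4; reducing to Smith normal form yields diagonal entries (1,1,1,1).

The boundary map ∂_2: C_2 → C_1 acts by ∂[p,q,r] = [q,r] − [p,r] + [p,q]. For instance
  ∂BEF = EF − BF + BE,
  ∂ABF = BF − AF + AB.
The resulting 9×6 matrix has rank 5, and its Smith normal form has invariant factors (1,1,1,1,1).

Now H_k = ker ∂_k / im ∂_{k+1}, so:

  H_0: rank C_0 − rank ∂_1 = 5 − 4 = 1, and the invariant factors of ∂_1 are all 1, so H_0 ≅ Z.

(K is a triangulation of the 2-sphere S^2.)

H_0 = Z.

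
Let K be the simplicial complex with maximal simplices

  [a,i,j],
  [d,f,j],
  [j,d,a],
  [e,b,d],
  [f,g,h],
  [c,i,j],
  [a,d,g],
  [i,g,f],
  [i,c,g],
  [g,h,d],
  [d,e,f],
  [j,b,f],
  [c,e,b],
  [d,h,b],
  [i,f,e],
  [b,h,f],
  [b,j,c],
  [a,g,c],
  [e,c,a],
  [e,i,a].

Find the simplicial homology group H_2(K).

H_2 = 0.

K has 10 vertices, 30 edges, 20 triangles.
rank ∂_2 = 20, rank ∂_3 = 0 ⇒ b_2 = 20 − 20 − 0 = 0. So H_2 ≅ 0.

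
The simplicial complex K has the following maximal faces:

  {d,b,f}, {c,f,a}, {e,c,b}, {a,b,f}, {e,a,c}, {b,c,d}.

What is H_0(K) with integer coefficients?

Order the vertices as a < b < c < d < e < f. Listing each simplex with vertices in this order, K has dimension 2 with simplices:

  0-simplices (6): a, b, c, d, e, f
  1-simplices (12): ab, ac, ae, af, bc, bd, be, bf, cd, ce, cf, df
  2-simplices (6): abf, ace, acf, bcd, bce, bdf

Hence C_0 ≅ Z^6, C_1 ≅ Z^12, C_2 ≅ Z^6.

∂_1: C_1 → C_0 maps an edge to its endpoints' difference, ∂[p,q] = q − p. For instance
  ∂be = e − b.
The 6×12 boundary matrix has rank 5 and Smith normal form diag(1,1,1,1,1).

Boundary ∂_2: C_2 → C_1 acts by ∂[p,q,r] = [q,r] − [p,r] + [p,q]. For instance
  ∂bcd = cd − bd + bc,
  ∂bdf = df − bf + bd.
This gives a 12×6 integer matrix of rank 6; reducing to Smith normal form yields diagonal entries (1,1,1,1,1,1).

Computing H_k = (kernel of ∂_k) / (image of ∂_{k+1}):

  H_0: rank C_0 − rank ∂_1 = 6 − 5 = 1, and the invariant factors of ∂_1 are all 1, so H_0 = Z.

(K is a triangulation of the cylinder S^1 x I.)

H_0 ≅ Z.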